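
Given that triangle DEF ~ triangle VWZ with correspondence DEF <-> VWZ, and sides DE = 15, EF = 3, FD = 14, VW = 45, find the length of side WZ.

k = 45/15 = 3. WZ = 3 * 3 = 9.

9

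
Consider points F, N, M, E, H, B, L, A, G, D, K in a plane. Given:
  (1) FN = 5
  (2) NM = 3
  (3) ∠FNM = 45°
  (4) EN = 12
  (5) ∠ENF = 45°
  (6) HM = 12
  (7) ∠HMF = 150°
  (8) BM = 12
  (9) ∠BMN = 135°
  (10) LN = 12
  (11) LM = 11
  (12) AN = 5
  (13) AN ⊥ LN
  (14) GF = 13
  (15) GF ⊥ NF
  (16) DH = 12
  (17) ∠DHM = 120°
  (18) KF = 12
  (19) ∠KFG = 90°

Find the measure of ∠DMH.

Step 1: By the law of cosines on triangle MHD: MD² = 12² + 12² − 2·12·12·cos(120°) = 432, so MD = 12·√3.
Step 2: By the inverse law of cosines on triangle DMH: cos(∠DMH) = ((12·√3)² + 12² − 12²) / (2·12·√3·12) = 432/498.83 = 0.866, so ∠DMH = 30°.

Therefore, the measure of angle ∠DMH = 30°.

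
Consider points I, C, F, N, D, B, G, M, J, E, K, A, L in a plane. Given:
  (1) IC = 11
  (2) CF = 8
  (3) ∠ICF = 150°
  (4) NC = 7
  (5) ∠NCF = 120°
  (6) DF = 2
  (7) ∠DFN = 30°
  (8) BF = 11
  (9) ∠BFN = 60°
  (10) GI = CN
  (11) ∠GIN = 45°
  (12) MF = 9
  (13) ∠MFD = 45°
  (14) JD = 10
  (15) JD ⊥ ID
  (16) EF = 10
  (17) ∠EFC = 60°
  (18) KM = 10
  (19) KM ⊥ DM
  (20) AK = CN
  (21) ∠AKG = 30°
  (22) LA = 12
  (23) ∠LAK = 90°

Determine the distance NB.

Step 1: By the law of cosines on triangle FCN: FN² = 8² + 7² − 2·8·7·cos(120°) = 169, so FN = 13.
Step 2: By the law of cosines on triangle NFB: NB² = 13² + 11² − 2·13·11·cos(60°) = 147, so NB = 7·√3.

Therefore, the length of NB = 7·√3.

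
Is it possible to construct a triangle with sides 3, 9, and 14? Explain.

Check the triangle inequality: 3 + 9 = 12 ≤ 14.
Since the sum of two sides does not exceed the third, no triangle can be formed.

No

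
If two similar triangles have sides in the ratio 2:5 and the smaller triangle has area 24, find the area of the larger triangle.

For similar figures, the area ratio equals the square of the side ratio.
Side ratio (the smaller triangle to the larger triangle) = 2:5, so area ratio = 2^2:5^2 = 4:25.
If the area of the smaller triangle is 24, then the area of the larger triangle = 24 * (25/4) = 150.

150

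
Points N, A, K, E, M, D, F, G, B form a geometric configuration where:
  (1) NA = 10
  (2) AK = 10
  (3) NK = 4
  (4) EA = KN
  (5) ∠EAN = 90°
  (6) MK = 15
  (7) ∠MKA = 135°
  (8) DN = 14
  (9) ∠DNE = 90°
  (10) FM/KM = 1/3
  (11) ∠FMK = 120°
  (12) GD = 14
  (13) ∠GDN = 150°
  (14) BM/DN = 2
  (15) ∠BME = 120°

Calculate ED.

From the given relations: EA = KN = 4.
Step 1: By the law of cosines on triangle EAN: EN² = 4² + 10² − 2·4·10·cos(90°) = 116, so EN = 2·√29.
Step 2: By the law of cosines on triangle END: ED² = (2·√29)² + 14² − 2·2·√29·14·cos(90°) = 312, so ED = 2·√78.

Therefore, the length of ED = 2·√78.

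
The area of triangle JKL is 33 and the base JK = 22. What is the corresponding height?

height = 2 * 33 / 22 = 3

3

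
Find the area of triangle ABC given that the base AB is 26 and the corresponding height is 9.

A triangle's area is half the area of a rectangle with the same base and height.
Area = (1/2) * 26 * 9 = 117.

117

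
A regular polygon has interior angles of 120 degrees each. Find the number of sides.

Each interior angle of a regular n-gon is (n - 2) * 180 / n.
Setting this equal to 120:
(n - 2) * 180 / n = 120
Each exterior angle = 180 - 120 = 60 degrees.
Since exterior angles sum to 360: n = 360 / 60 = 6.

6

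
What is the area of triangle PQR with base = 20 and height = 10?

Area = (1/2) * base * height
Area = (1/2) * 20 * 10
Area = 100

100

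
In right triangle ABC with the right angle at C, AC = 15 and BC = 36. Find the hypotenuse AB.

AB = sqrt(15^2 + 36^2) = sqrt(1521) = 39

39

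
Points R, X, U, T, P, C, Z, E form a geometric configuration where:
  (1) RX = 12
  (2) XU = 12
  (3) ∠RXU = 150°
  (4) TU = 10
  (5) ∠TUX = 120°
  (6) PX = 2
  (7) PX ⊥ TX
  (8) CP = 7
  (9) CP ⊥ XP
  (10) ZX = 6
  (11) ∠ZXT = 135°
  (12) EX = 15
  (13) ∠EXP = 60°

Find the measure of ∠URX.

Step 1: By the law of cosines on triangle RXU: RU² = 12² + 12² − 2·12·12·cos(150°) = 537.42, so RU ≈ 23.18.
Step 2: By the inverse law of cosines on triangle URX: cos(∠URX) = (23.18² + 12² − 12²) / (2·23.18·12) = 537.42/556.37 = 0.9659, so ∠URX = 15°.

Therefore, the measure of angle ∠URX = 15°.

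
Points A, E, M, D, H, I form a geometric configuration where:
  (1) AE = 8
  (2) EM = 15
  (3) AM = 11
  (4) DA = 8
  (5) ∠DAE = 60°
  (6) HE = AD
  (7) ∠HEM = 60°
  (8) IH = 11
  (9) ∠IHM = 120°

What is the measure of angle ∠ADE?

Step 1: By the law of cosines on triangle DAE: DE² = 8² + 8² − 2·8·8·cos(60°) = 64, so DE = 8.
Step 2: By the inverse law of cosines on triangle ADE: cos(∠ADE) = (8² + 8² − 8²) / (2·8·8) = 64/128 = 0.5, so ∠ADE = 60°.

Therefore, the measure of angle ∠ADE = 60°.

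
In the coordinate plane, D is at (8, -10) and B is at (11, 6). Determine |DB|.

d = sqrt((3)^2 + (16)^2) = sqrt(265)

sqrt(265)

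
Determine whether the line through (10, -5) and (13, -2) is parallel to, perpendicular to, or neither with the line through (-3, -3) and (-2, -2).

Slope of line 1: m1 = (-2 - -5)/(13 - 10) = 3/3 = 1
Slope of line 2: m2 = (-2 - -3)/(-2 - -3) = 1/1 = 1
Two lines are parallel if and only if they have equal slopes (or both are vertical).
Here m1 = m2 = 1, confirming the lines are parallel.

Parallel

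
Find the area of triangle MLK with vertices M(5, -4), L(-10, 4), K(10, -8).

Using the Shoelace formula for a triangle:
Area = (1/2)|x0(y1 - y2) + x1(y2 - y0) + x2(y0 - y1)|
Area = (1/2)|5(4 - -8) + -10(-8 - -4) + 10(-4 - 4)|
Area = (1/2)|60 + 40 + -80|
Area = (1/2)|20|
Area = (1/2)(20)
Area = 10

10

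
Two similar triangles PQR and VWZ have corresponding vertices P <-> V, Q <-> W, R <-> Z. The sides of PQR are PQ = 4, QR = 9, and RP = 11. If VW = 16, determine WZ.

k = 16/4 = 4. WZ = 4 * 9 = 36.

36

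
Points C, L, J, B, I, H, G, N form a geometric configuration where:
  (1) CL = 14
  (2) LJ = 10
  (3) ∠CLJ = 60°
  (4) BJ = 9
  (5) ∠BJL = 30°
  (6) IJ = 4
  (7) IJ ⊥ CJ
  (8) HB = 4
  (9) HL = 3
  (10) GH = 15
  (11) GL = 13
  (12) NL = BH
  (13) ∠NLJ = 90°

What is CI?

Step 1: By the law of cosines on triangle JLC: JC² = 10² + 14² − 2·10·14·cos(60°) = 156, so JC = 2·√39.
Step 2: By the law of cosines on triangle CJI: CI² = (2·√39)² + 4² − 2·2·√39·4·cos(90°) = 172, so CI = 2·√43.

Therefore, the length of CI = 2·√43.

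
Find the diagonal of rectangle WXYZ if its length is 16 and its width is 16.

Using the Pythagorean theorem:
d² = 16² + 16² = 256 + 256 = 512
d = sqrt(512) = 16*sqrt(2)

16*sqrt(2)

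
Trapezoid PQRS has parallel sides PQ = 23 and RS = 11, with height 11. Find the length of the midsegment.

The midsegment of a trapezoid = (base1 + base2) / 2
midsegment = (23 + 11) / 2
midsegment = 34 / 2
midsegment = 17

17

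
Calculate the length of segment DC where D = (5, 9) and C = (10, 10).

d = sqrt((5)^2 + (1)^2) = sqrt(26)

sqrt(26)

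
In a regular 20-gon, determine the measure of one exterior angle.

Each exterior angle of a regular n-gon is 360 / n.
For n = 20: 360 / 20 = 18 degrees.

18 degrees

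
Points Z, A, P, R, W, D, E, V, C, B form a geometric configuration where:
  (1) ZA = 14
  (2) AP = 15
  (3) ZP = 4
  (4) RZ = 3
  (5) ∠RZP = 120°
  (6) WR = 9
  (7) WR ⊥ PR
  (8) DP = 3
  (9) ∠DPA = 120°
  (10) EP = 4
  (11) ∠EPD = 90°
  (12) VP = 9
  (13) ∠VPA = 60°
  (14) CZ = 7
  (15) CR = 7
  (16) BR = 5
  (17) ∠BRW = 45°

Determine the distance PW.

Step 1: By the law of cosines on triangle PZR: PR² = 4² + 3² − 2·4·3·cos(120°) = 37, so PR = √37.
Step 2: By the law of cosines on triangle PRW: PW² = √37² + 9² − 2·√37·9·cos(90°) = 118, so PW = √118.

Therefore, the length of PW = √118.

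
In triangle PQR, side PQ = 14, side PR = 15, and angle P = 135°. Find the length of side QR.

By the law of cosines: QR^2 = PQ^2 + PR^2 - 2*PQ*PR*cos(P)
QR^2 = 14^2 + 15^2 - 2*14*15*cos(135°)
QR^2 = 196 + 225 - 420*(-sqrt(2)/2)
QR^2 = 210*sqrt(2) + 421
QR = sqrt(210*sqrt(2) + 421)

sqrt(210*sqrt(2) + 421)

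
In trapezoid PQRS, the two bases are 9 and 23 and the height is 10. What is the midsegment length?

midsegment = (9 + 23) / 2 = 32 / 2 = 16

16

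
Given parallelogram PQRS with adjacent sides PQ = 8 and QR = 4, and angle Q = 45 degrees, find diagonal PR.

Law of cosines: d^2 = 8^2 + 4^2 - 2(8)(4)cos(45°) = 80 - 32*sqrt(2), so d = 4*sqrt(5 - 2*sqrt(2)).

4*sqrt(5 - 2*sqrt(2))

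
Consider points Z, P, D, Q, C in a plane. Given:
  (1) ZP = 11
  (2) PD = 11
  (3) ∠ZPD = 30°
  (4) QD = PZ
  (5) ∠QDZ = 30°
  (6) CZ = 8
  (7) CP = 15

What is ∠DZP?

Step 1: By the law of cosines on triangle ZPD: ZD² = 11² + 11² − 2·11·11·cos(30°) = 32.42, so ZD ≈ 5.69.
Step 2: By the inverse law of cosines on triangle DZP: cos(∠DZP) = (5.69² + 11² − 11²) / (2·5.69·11) = 32.42/125.27 = 0.2588, so ∠DZP = 75°.

Therefore, the measure of angle ∠DZP = 75°.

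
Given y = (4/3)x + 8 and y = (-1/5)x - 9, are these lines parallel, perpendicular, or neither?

Slope of line 1: m1 = 4/3
Slope of line 2: m2 = -1/5
m1 != m2 and m1*m2 = -4/15 != -1. Neither.

Neither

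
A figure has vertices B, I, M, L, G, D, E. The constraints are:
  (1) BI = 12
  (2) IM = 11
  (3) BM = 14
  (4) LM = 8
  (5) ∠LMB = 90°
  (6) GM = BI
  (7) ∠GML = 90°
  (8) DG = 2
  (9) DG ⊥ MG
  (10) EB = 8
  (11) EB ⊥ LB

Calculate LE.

Step 1: By the law of cosines on triangle LMB: LB² = 8² + 14² − 2·8·14·cos(90°) = 260, so LB = 2·√65.
Step 2: By the law of cosines on triangle LBE: LE² = (2·√65)² + 8² − 2·2·√65·8·cos(90°) = 324, so LE = 18.

Therefore, the length of LE = 18.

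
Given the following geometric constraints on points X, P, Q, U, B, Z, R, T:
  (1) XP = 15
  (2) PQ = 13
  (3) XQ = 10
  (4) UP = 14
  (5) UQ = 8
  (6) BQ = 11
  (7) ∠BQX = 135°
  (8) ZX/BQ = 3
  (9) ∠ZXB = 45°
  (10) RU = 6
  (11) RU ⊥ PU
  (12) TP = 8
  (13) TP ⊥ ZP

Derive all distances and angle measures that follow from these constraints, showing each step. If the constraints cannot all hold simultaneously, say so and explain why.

The constraints are consistent.

From the given relations:
  ZX = 3·BQ = 3·11 = 33

Step 1: From XQ = 10, QB = 11, and ∠XQB = 135°, by the law of cosines:
  XB² = XQ² + QB² - 2·XQ·QB·cos(135°) = 100 + 121 + 155.6 = 376.6
  XB ≈ 19.41

Step 2: From PU = 14, UR = 6, and ∠PUR = 90°, by the law of cosines:
  PR² = PU² + UR² - 2·PU·UR·cos(90°) = 196 + 36 - 0 = 232
  PR = 2·√58

Step 3: From XP = 15, XQ = 10, PQ = 13, by the inverse law of cosines:
  cos(∠PXQ) = (XP² + XQ² - PQ²) / (2·XP·XQ)
  ∠PXQ = 58.67°

Step 4: From PQ = 13, PU = 14, QU = 8, by the inverse law of cosines:
  cos(∠QPU) = (PQ² + PU² - QU²) / (2·PQ·PU)
  ∠QPU = 34.22°

Step 5: From PQ = 13, PX = 15, QX = 10, by the inverse law of cosines:
  cos(∠QPX) = (PQ² + PX² - QX²) / (2·PQ·PX)
  ∠QPX = 41.08°

Step 6: From QP = 13, QU = 8, PU = 14, by the inverse law of cosines:
  cos(∠PQU) = (QP² + QU² - PU²) / (2·QP·QU)
  ∠PQU = 79.75°

Step 7: From QP = 13, QX = 10, PX = 15, by the inverse law of cosines:
  cos(∠PQX) = (QP² + QX² - PX²) / (2·QP·QX)
  ∠PQX = 80.26°

Step 8: From UP = 14, UQ = 8, PQ = 13, by the inverse law of cosines:
  cos(∠PUQ) = (UP² + UQ² - PQ²) / (2·UP·UQ)
  ∠PUQ = 66.03°

Step 9: From BX = 19.41, XZ = 33, and ∠BXZ = 45°, by the law of cosines:
  BZ² = BX² + XZ² - 2·BX·XZ·cos(45°) = 376.6 + 1089 - 905.6 = 559.9
  BZ ≈ 23.66

Step 10: From XB = 19.41, XQ = 10, BQ = 11, by the inverse law of cosines:
  cos(∠BXQ) = (XB² + XQ² - BQ²) / (2·XB·XQ)
  ∠BXQ = 23.63°

Step 11: From PR = 2·√58, PU = 14, RU = 6, by the inverse law of cosines:
  cos(∠RPU) = (PR² + PU² - RU²) / (2·PR·PU)
  ∠RPU = 23.2°

Step 12: From BQ = 11, BX = 19.41, QX = 10, by the inverse law of cosines:
  cos(∠QBX) = (BQ² + BX² - QX²) / (2·BQ·BX)
  ∠QBX = 21.37°

Step 13: From RP = 2·√58, RU = 6, PU = 14, by the inverse law of cosines:
  cos(∠PRU) = (RP² + RU² - PU²) / (2·RP·RU)
  ∠PRU = 66.8°

Step 14: From BX = 19.41, BZ = 23.66, XZ = 33, by the inverse law of cosines:
  cos(∠XBZ) = (BX² + BZ² - XZ²) / (2·BX·BZ)
  ∠XBZ = 99.56°

Step 15: From ZB = 23.66, ZX = 33, BX = 19.41, by the inverse law of cosines:
  cos(∠BZX) = (ZB² + ZX² - BX²) / (2·ZB·ZX)
  ∠BZX = 35.44°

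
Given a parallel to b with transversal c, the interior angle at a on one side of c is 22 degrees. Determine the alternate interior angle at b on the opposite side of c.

Alternate interior angles lie on opposite sides of the transversal, between the parallel lines.
By the alternate interior angle theorem, they are equal: 22 degrees.

22 degrees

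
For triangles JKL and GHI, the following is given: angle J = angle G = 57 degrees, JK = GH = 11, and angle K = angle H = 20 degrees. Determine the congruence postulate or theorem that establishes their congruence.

The given information matches ASA: Two pairs of corresponding angles and the included side are equal (Angle-Side-Angle).

ASA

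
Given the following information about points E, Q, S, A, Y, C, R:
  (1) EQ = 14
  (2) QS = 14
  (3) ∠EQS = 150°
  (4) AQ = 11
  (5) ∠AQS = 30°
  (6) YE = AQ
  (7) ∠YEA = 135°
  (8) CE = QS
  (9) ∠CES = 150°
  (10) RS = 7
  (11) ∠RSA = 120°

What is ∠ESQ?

Step 1: By the law of cosines on triangle SQE: SE² = 14² + 14² − 2·14·14·cos(150°) = 731.48, so SE ≈ 27.05.
Step 2: By the inverse law of cosines on triangle ESQ: cos(∠ESQ) = (27.05² + 14² − 14²) / (2·27.05·14) = 731.48/757.29 = 0.9659, so ∠ESQ = 15°.

Therefore, the measure of angle ∠ESQ = 15°.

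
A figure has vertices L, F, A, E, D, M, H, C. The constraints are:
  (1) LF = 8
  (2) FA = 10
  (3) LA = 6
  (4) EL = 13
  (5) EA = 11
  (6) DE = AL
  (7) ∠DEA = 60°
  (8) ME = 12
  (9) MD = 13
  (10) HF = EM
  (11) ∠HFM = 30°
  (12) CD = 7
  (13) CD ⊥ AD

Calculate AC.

From the given relations: DE = AL = 6.
Step 1: By the law of cosines on triangle DEA: DA² = 6² + 11² − 2·6·11·cos(60°) = 91, so DA = √91.
Step 2: By the law of cosines on triangle ADC: AC² = √91² + 7² − 2·√91·7·cos(90°) = 140, so AC = 2·√35.

Therefore, the length of AC = 2·√35.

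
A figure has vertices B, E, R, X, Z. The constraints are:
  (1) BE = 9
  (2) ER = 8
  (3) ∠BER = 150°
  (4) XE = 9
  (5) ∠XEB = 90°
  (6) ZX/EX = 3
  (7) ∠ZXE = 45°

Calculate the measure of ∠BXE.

Step 1: By the law of cosines on triangle XEB: XB² = 9² + 9² − 2·9·9·cos(90°) = 162, so XB = 9·√2.
Step 2: By the inverse law of cosines on triangle BXE: cos(∠BXE) = ((9·√2)² + 9² − 9²) / (2·9·√2·9) = 162/229.1 = 0.7071, so ∠BXE = 45°.

Therefore, the measure of angle ∠BXE = 45°.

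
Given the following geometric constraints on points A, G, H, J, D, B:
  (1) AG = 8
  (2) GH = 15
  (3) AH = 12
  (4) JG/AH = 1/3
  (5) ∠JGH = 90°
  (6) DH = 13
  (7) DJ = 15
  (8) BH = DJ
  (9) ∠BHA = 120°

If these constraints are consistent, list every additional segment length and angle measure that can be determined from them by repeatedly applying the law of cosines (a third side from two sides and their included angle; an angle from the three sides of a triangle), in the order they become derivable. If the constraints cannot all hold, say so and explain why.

The constraints are consistent. Derivable facts, in order:
After 1 step:
- AB = 3·√61
- HJ ≈ 15.52
- ∠AGH = 52.83°
- ∠AHG = 32.09°
- ∠GAH = 95.08°
After 2 steps:
- ∠ABH = 26.33°
- ∠BAH = 33.67°
- ∠DHJ = 62.72°
- ∠DJH = 50.38°
- ∠GHJ = 14.93°
- ∠GJH = 75.07°
- ∠HDJ = 66.9°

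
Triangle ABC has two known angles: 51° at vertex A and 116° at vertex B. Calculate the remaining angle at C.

angle C = 180 - 51 - 116 = 13 degrees.

13 degrees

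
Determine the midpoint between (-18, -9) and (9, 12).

The midpoint is the average of the coordinates:
x: (-18 + 9)/2 = -9/2
y: (-9 + 12)/2 = 3/2
Midpoint = (-9/2, 3/2)

(-9/2, 3/2)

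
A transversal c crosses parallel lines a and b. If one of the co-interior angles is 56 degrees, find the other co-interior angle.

Co-interior (same-side interior) angles are between the parallel lines on the same side of the transversal.
Unlike corresponding or alternate interior angles, they are supplementary rather than equal.
So the angle = 180 - 56 = 124 degrees.

124 degrees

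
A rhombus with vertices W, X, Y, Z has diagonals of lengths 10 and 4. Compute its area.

Area = (10 * 4) / 2 = 40 / 2 = 20

20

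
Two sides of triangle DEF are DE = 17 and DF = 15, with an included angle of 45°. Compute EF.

By the law of cosines: EF^2 = DE^2 + DF^2 - 2*DE*DF*cos(D)
EF^2 = 17^2 + 15^2 - 2*17*15*cos(45°)
EF^2 = 289 + 225 - 510*(sqrt(2)/2)
EF^2 = 514 - 255*sqrt(2)
EF = sqrt(514 - 255*sqrt(2))

sqrt(514 - 255*sqrt(2))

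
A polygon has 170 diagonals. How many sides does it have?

Using d = n(n - 3)/2, we solve 170 = n(n - 3)/2.
So n(n - 3) = 340.
Testing n = 20: 20 * 17 = 340 = 340. Correct.
The polygon has 20 sides.

20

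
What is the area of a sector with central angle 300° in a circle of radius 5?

Sector area = π(5²)(5/6) = 125*pi/6

125*pi/6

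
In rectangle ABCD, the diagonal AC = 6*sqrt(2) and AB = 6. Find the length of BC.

Using the Pythagorean theorem: d^2 = a^2 + b^2
b^2 = d^2 - a^2
b^2 = 72 - 36
b^2 = 36
b = sqrt(36) = 6

6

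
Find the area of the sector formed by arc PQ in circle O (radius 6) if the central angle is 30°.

Sector area = π(6²)(1/12) = 3*pi

3*pi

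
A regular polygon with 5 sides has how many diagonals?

The number of diagonals in an n-gon is n(n - 3)/2.
For n = 5: 5(5 - 3)/2 = 5 × 2 / 2 = 5.

5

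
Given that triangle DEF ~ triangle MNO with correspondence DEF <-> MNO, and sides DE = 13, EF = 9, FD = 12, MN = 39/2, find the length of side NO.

k = 39/2/13 = 3/2. NO = 3/2 * 9 = 27/2.

27/2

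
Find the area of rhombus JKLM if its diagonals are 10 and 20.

Area of a rhombus = (d1 * d2) / 2
Area = (10 * 20) / 2
Area = 200 / 2
Area = 100

100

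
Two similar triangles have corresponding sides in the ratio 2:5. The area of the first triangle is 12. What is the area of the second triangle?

For similar figures, the area ratio equals the square of the side ratio.
Side ratio (the first triangle to the second triangle) = 2:5, so area ratio = 2^2:5^2 = 4:25.
If the area of the first triangle is 12, then the area of the second triangle = 12 * (25/4) = 75.

75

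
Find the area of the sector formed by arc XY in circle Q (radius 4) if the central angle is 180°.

The full circle has area πr² = π(4)² = 16*pi.
The sector covers 180° out of 360°, a fraction of 1/2.
Sector area = 16*pi × 1/2 = 8*pi.

8*pi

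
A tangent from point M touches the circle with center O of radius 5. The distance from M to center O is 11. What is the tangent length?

tangent = √(d² - r²) = √(11² - 5²) = √(121 - 25) = √96 = 4*sqrt(6)

4*sqrt(6)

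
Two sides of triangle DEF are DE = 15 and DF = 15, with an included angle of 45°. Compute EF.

By the law of cosines: EF^2 = DE^2 + DF^2 - 2*DE*DF*cos(D)
EF^2 = 15^2 + 15^2 - 2*15*15*cos(45°)
EF^2 = 225 + 225 - 450*(sqrt(2)/2)
EF^2 = 450 - 225*sqrt(2)
EF = 15*sqrt(2 - sqrt(2))

15*sqrt(2 - sqrt(2))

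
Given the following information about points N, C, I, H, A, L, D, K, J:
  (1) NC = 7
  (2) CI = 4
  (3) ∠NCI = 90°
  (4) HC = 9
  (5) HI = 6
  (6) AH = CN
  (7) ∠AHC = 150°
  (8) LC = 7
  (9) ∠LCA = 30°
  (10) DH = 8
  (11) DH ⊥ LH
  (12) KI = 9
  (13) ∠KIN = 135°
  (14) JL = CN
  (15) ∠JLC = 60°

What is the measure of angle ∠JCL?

From the given relations: JL = CN = 7.
Step 1: By the law of cosines on triangle CLJ: CJ² = 7² + 7² − 2·7·7·cos(60°) = 49, so CJ = 7.
Step 2: By the inverse law of cosines on triangle JCL: cos(∠JCL) = (7² + 7² − 7²) / (2·7·7) = 49/98 = 0.5, so ∠JCL = 60°.

Therefore, the measure of angle ∠JCL = 60°.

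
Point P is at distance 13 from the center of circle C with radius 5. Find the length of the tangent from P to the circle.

tangent = √(d² - r²) = √(13² - 5²) = √(169 - 25) = √144 = 12

12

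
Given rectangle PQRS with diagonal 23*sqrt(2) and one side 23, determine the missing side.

The diagonal of a rectangle forms a right triangle with the two sides.
Rearranging the Pythagorean theorem: missing side = sqrt(d^2 - known^2).
= sqrt(1058 - 529) = sqrt(529) = 23.

23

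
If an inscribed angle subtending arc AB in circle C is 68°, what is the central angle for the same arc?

The inscribed angle theorem states that a central angle is always twice any inscribed angle that subtends the same arc.
Since the inscribed angle is 68°, the central angle = 2 × 68° = 136°.

136°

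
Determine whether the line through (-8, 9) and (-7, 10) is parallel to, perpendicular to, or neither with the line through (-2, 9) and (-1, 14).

Slope of line 1: m1 = (10 - 9)/(-7 - -8) = 1/1 = 1
Slope of line 2: m2 = (14 - 9)/(-1 - -2) = 5/1 = 5
For parallel lines we need equal slopes: 1 != 5.
For perpendicular lines we need m1*m2 = -1: (1)(5) = 5 != -1.
Since neither condition holds, the lines are neither parallel nor perpendicular.

Neither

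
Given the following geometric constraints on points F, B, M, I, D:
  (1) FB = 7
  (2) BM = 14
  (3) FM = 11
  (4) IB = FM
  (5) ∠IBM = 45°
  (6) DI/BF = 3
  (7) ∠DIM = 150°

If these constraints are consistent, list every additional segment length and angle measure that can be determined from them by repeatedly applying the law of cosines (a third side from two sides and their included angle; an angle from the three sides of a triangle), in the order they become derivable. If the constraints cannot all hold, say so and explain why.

The constraints are consistent. Derivable facts, in order:
After 1 step:
- MI ≈ 9.96
- ∠BFM = 99.72°
- ∠BMF = 29.53°
- ∠FBM = 50.75°
After 2 steps:
- MD ≈ 30.04
- ∠BIM = 83.66°
- ∠BMI = 51.34°
After 3 steps:
- ∠DMI = 20.46°
- ∠IDM = 9.54°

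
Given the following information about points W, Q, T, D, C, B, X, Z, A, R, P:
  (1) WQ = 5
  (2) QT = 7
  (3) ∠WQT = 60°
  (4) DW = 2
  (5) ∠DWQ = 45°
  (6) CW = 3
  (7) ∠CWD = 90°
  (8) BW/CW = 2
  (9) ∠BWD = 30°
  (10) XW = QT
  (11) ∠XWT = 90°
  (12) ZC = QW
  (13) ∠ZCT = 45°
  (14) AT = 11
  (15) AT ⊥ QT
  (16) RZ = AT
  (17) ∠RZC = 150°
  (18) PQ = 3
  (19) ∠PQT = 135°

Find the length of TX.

From the given relations: XW = QT = 7.
Step 1: By the law of cosines on triangle TQW: TW² = 7² + 5² − 2·7·5·cos(60°) = 39, so TW = √39.
Step 2: By the law of cosines on triangle TWX: TX² = √39² + 7² − 2·√39·7·cos(90°) = 88, so TX = 2·√22.

Therefore, the length of TX = 2·√22.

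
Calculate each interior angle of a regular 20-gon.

Each interior angle of a regular n-gon is (n - 2) * 180 / n.
For n = 20: (20 - 2) * 180 / 20 = 3240/20 = 162 degrees.

162 degrees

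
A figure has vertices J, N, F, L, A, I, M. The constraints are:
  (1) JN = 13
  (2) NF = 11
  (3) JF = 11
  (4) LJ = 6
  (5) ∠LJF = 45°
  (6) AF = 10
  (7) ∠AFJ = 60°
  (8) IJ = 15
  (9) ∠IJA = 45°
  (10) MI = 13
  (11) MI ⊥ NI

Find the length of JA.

Step 1: By the law of cosines on triangle JFA: JA² = 11² + 10² − 2·11·10·cos(60°) = 111, so JA = √111.

Therefore, the length of JA = √111.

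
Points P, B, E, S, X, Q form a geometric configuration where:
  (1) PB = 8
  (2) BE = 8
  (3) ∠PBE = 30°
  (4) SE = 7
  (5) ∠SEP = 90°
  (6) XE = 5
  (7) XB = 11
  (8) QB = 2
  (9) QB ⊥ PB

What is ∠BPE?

Step 1: By the law of cosines on triangle PBE: PE² = 8² + 8² − 2·8·8·cos(30°) = 17.15, so PE ≈ 4.14.
Step 2: By the inverse law of cosines on triangle BPE: cos(∠BPE) = (8² + 4.14² − 8²) / (2·8·4.14) = 17.15/66.26 = 0.2588, so ∠BPE = 75°.

Therefore, the measure of angle ∠BPE = 75°.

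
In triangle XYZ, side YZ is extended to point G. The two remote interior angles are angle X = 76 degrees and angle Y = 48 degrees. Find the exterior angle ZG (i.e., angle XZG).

By the exterior angle theorem, an exterior angle of a triangle equals the sum of the two remote interior angles.
Exterior angle = angle X + angle Y
Exterior angle = 76 + 48 = 124 degrees

124 degrees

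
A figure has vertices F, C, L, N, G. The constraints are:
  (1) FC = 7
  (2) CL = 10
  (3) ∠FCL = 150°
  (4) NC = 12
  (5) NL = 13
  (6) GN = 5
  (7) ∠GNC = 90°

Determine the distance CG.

Step 1: By the law of cosines on triangle CNG: CG² = 12² + 5² − 2·12·5·cos(90°) = 169, so CG = 13.

Therefore, the length of CG = 13.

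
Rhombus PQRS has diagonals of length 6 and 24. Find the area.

The diagonals of a rhombus divide it into four right triangles.
Each triangle has legs 6/ 2 = 3 and 24/2 = 12, so each has area (1/2)*3*12 = 18.
Four such triangles give total area = (d1 * d2) / 2 = 72.

72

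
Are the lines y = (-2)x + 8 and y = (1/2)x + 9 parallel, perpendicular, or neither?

Slope of line 1: m1 = -2
Slope of line 2: m2 = 1/2
m1 * m2 = (-2) * (1/2) = -1 = -1, so the lines are perpendicular.

Perpendicular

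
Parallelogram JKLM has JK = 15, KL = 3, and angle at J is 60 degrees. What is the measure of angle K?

In a parallelogram, consecutive angles are supplementary (sum to 180°).
angle K = 180 - angle J
angle K = 180 - 60
angle K = 120 degrees

120 degrees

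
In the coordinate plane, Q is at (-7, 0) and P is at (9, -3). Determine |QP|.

The horizontal distance is |9 - -7| = 16 and the vertical distance is |-3 - 0| = 3.
By the Pythagorean theorem, d = sqrt(16^2 + 3^2) = sqrt(265).

sqrt(265)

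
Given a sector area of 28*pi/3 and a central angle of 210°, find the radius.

The sector covers 210°/360° = 7/12 of the full circle.
Full circle area = 28*pi/3 / 7/12 = 16*pi.
Since full area = πr², we get r² = 16*pi/π = 16, so r = 4.

4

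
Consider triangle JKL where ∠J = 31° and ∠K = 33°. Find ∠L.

angle L = 180 - 31 - 33 = 116 degrees.

116 degrees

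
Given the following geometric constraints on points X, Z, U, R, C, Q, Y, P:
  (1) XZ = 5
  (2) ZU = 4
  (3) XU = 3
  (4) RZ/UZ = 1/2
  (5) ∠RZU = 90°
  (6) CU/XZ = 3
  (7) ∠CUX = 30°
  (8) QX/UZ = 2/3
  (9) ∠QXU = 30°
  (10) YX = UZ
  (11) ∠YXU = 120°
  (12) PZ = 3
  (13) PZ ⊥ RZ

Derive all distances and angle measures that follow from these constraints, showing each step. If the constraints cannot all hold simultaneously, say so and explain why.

The constraints are consistent.

From the given relations:
  RZ = 1/2·UZ = 1/2·4 = 2
  CU = 3·XZ = 3·5 = 15
  QX = 2/3·UZ = 2/3·4 ≈ 2.67
  YX = UZ = 4

Step 1: From XU = 3, UC = 15, and ∠XUC = 30°, by the law of cosines:
  XC² = XU² + UC² - 2·XU·UC·cos(30°) = 9 + 225 - 77.94 = 156.1
  XC ≈ 12.49

Step 2: From UZ = 4, ZR = 2, and ∠UZR = 90°, by the law of cosines:
  UR² = UZ² + ZR² - 2·UZ·ZR·cos(90°) = 16 + 4 - 0 = 20
  UR = 2·√5

Step 3: From UX = 3, XQ = 2.67, and ∠UXQ = 30°, by the law of cosines:
  UQ² = UX² + XQ² - 2·UX·XQ·cos(30°) = 9 + 7.111 - 13.86 = 2.255
  UQ ≈ 1.5

Step 4: From UX = 3, XY = 4, and ∠UXY = 120°, by the law of cosines:
  UY² = UX² + XY² - 2·UX·XY·cos(120°) = 9 + 16 + 12 = 37
  UY = √37

Step 5: From RZ = 2, ZP = 3, and ∠RZP = 90°, by the law of cosines:
  RP² = RZ² + ZP² - 2·RZ·ZP·cos(90°) = 4 + 9 - 0 = 13
  RP = √13

Step 6: From XU = 3, XZ = 5, UZ = 4, by the inverse law of cosines:
  cos(∠UXZ) = (XU² + XZ² - UZ²) / (2·XU·XZ)
  ∠UXZ = 53.13°

Step 7: From ZU = 4, ZX = 5, UX = 3, by the inverse law of cosines:
  cos(∠UZX) = (ZU² + ZX² - UX²) / (2·ZU·ZX)
  ∠UZX = 36.87°

Step 8: From UX = 3, UZ = 4, XZ = 5, by the inverse law of cosines:
  cos(∠XUZ) = (UX² + UZ² - XZ²) / (2·UX·UZ)
  ∠XUZ = 90°

Step 9: From XC = 12.49, XU = 3, CU = 15, by the inverse law of cosines:
  cos(∠CXU) = (XC² + XU² - CU²) / (2·XC·XU)
  ∠CXU = 143.1°

Step 10: From UQ = 1.5, UX = 3, QX = 2.67, by the inverse law of cosines:
  cos(∠QUX) = (UQ² + UX² - QX²) / (2·UQ·UX)
  ∠QUX = 62.62°

Step 11: From UR = 2·√5, UZ = 4, RZ = 2, by the inverse law of cosines:
  cos(∠RUZ) = (UR² + UZ² - RZ²) / (2·UR·UZ)
  ∠RUZ = 26.57°

Step 12: From UX = 3, UY = √37, XY = 4, by the inverse law of cosines:
  cos(∠XUY) = (UX² + UY² - XY²) / (2·UX·UY)
  ∠XUY = 34.72°

Step 13: From RP = √13, RZ = 2, PZ = 3, by the inverse law of cosines:
  cos(∠PRZ) = (RP² + RZ² - PZ²) / (2·RP·RZ)
  ∠PRZ = 56.31°

Step 14: From RU = 2·√5, RZ = 2, UZ = 4, by the inverse law of cosines:
  cos(∠URZ) = (RU² + RZ² - UZ²) / (2·RU·RZ)
  ∠URZ = 63.43°

Step 15: From CU = 15, CX = 12.49, UX = 3, by the inverse law of cosines:
  cos(∠UCX) = (CU² + CX² - UX²) / (2·CU·CX)
  ∠UCX = 6.9°

Step 16: From QU = 1.5, QX = 2.67, UX = 3, by the inverse law of cosines:
  cos(∠UQX) = (QU² + QX² - UX²) / (2·QU·QX)
  ∠UQX = 87.38°

Step 17: From YU = √37, YX = 4, UX = 3, by the inverse law of cosines:
  cos(∠UYX) = (YU² + YX² - UX²) / (2·YU·YX)
  ∠UYX = 25.28°

Step 18: From PR = √13, PZ = 3, RZ = 2, by the inverse law of cosines:
  cos(∠RPZ) = (PR² + PZ² - RZ²) / (2·PR·PZ)
  ∠RPZ = 33.69°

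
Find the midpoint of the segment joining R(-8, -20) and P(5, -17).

The midpoint is the average of the coordinates:
x: (-8 + 5)/2 = -3/2
y: (-20 + -17)/2 = -37/2
Midpoint = (-3/2, -37/2)

(-3/2, -37/2)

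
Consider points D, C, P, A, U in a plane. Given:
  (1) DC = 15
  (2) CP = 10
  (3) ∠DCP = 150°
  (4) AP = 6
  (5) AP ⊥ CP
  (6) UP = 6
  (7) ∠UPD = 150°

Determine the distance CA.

Step 1: By the law of cosines on triangle CPA: CA² = 10² + 6² − 2·10·6·cos(90°) = 136, so CA = 2·√34.

Therefore, the length of CA = 2·√34.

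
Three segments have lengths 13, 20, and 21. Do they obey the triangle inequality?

For three segments to close into a triangle, no single side can be as long as the other two combined.
The longest side is 21, and 13 + 20 = 33 > 21.
A triangle can be formed.

Yes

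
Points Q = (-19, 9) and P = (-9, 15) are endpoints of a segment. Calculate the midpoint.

The midpoint is the average of the coordinates:
x: (-19 + -9)/2 = -14
y: (9 + 15)/2 = 12
Midpoint = (-14, 12)

(-14, 12)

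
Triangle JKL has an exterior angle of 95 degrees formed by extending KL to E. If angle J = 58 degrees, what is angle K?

The exterior angle theorem states that an exterior angle equals the sum of the two non-adjacent interior angles.
So 95 = 58 + angle K, which gives angle K = 95 - 58 = 37 degrees.

37 degrees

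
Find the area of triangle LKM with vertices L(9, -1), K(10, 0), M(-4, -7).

Using the Shoelace formula for a triangle:
Area = (1/2)|x0(y1 - y2) + x1(y2 - y0) + x2(y0 - y1)|
Area = (1/2)|9(0 - -7) + 10(-7 - -1) + -4(-1 - 0)|
Area = (1/2)|63 + -60 + 4|
Area = (1/2)|7|
Area = (1/2)(7)
Area = 7/2

7/2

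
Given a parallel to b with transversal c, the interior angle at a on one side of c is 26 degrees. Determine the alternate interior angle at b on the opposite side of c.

Alternate interior angles formed by parallel lines and a transversal are equal.
The given angle is 26 degrees.
The alternate interior angle = 26 degrees.

26 degrees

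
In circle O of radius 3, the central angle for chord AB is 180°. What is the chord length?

Chord = 2(3) sin(90°) = 6

6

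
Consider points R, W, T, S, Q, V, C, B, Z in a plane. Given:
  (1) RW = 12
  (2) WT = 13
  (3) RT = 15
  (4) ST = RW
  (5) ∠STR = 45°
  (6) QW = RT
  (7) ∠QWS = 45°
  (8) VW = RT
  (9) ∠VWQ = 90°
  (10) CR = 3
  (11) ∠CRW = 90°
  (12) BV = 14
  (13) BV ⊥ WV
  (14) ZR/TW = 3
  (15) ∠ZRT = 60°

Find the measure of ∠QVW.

From the given relations: VW = RT = 15; QW = RT = 15.
Step 1: By the law of cosines on triangle VWQ: VQ² = 15² + 15² − 2·15·15·cos(90°) = 450, so VQ = 15·√2.
Step 2: By the inverse law of cosines on triangle QVW: cos(∠QVW) = ((15·√2)² + 15² − 15²) / (2·15·√2·15) = 450/636.4 = 0.7071, so ∠QVW = 45°.

Therefore, the measure of angle ∠QVW = 45°.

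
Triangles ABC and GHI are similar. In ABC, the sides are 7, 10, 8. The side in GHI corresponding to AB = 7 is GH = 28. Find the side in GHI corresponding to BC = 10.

Since the triangles are similar, the ratio of corresponding sides is constant.
Scale factor k = GH / AB = 28 / 7 = 4
HI = k * BC = 4 * 10 = 40

40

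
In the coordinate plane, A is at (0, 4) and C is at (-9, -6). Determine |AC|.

d = sqrt((-9)^2 + (-10)^2) = sqrt(181)

sqrt(181)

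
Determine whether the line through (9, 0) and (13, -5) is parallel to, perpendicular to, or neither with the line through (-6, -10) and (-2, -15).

Slope of line 1: m1 = (-5 - 0)/(13 - 9) = -5/4 = -5/4
Slope of line 2: m2 = (-15 - -10)/(-2 - -6) = -5/4 = -5/4
m1 = m2, so the lines are parallel.

Parallel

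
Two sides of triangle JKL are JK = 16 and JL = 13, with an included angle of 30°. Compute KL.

By the law of cosines: KL^2 = JK^2 + JL^2 - 2*JK*JL*cos(J)
KL^2 = 16^2 + 13^2 - 2*16*13*cos(30°)
KL^2 = 256 + 169 - 416*(sqrt(3)/2)
KL^2 = 425 - 208*sqrt(3)
KL = sqrt(425 - 208*sqrt(3))

sqrt(425 - 208*sqrt(3))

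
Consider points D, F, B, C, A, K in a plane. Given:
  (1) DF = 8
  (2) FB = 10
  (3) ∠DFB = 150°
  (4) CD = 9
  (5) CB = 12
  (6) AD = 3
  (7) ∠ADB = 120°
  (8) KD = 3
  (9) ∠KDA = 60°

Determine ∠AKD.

Step 1: By the law of cosines on triangle KDA: KA² = 3² + 3² − 2·3·3·cos(60°) = 9, so KA = 3.
Step 2: By the inverse law of cosines on triangle AKD: cos(∠AKD) = (3² + 3² − 3²) / (2·3·3) = 9/18 = 0.5, so ∠AKD = 60°.

Therefore, the measure of angle ∠AKD = 60°.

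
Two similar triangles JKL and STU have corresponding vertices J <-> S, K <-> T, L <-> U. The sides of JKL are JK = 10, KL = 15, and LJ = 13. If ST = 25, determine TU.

Similar triangles have proportional sides. Setting up the proportion:
ST / JK = TU / KL
25 / 10 = TU / 15
TU = 15 * 25 / 10 = 75/2.

75/2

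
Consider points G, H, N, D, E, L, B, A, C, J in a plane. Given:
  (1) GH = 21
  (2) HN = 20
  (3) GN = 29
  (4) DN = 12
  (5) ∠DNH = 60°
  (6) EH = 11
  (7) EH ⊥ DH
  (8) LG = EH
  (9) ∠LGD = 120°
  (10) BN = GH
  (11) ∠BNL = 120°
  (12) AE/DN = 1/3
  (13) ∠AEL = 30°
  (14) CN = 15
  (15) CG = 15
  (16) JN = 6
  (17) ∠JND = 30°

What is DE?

Step 1: By the law of cosines on triangle DNH: DH² = 12² + 20² − 2·12·20·cos(60°) = 304, so DH = 4·√19.
Step 2: By the law of cosines on triangle DHE: DE² = (4·√19)² + 11² − 2·4·√19·11·cos(90°) = 425, so DE = 5·√17.

Therefore, the length of DE = 5·√17.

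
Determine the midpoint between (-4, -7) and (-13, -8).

The midpoint is the point halfway along the segment.
Move half the horizontal distance: -4 + (-13 - -4)/2 = -4 + -9/2 = -17/2
Move half the vertical distance: -7 + (-8 - -7)/2 = -7 + -1/2 = -15/2
Midpoint = (-17/2, -15/2)

(-17/2, -15/2)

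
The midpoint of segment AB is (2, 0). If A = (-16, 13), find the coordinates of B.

Using the midpoint formula: M = ((x1 + x2)/2, (y1 + y2)/2)
We know M = (2, 0) and A = (-16, 13)
For x: 2 = (-16 + x2)/2, so x2 = 2*2 - -16 = 20
For y: 0 = (13 + y2)/2, so y2 = 2*0 - 13 = -13
B = (20, -13)

(20, -13)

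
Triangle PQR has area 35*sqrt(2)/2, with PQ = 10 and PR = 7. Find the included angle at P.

From the SAS area formula Area = (1/2)ab sin(C), rearranging gives sin(C) = 2*Area/(ab).
sin(C) = 2 * 35*sqrt(2)/2 / (70) = sqrt(2)/2.
Therefore C = arcsin(sqrt(2)/2) = 45°.
Since sin(180° - C) = sin(C), the obtuse angle 135° gives the same area, so C = 45° or C = 135°.

45° or 135°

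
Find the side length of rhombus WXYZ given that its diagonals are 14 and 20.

The diagonals of a rhombus bisect each other at right angles.
Half-diagonals: 14/2 = 7 and 20/2 = 10
side = sqrt(7^2 + 10^2)
side = sqrt(49 + 100)
side = sqrt(149)

sqrt(149)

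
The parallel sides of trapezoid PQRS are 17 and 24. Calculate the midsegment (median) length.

The midsegment of a trapezoid = (base1 + base2) / 2
midsegment = (17 + 24) / 2
midsegment = 41 / 2
midsegment = 41/2

41/2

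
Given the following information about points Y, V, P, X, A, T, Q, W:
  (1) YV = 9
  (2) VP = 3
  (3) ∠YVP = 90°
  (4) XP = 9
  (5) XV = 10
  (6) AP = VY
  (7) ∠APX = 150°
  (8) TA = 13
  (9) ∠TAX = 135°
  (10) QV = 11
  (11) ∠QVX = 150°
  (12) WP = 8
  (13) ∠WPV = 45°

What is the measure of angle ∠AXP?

From the given relations: AP = VY = 9.
Step 1: By the law of cosines on triangle XPA: XA² = 9² + 9² − 2·9·9·cos(150°) = 302.3, so XA ≈ 17.39.
Step 2: By the inverse law of cosines on triangle AXP: cos(∠AXP) = (17.39² + 9² − 9²) / (2·17.39·9) = 302.3/312.96 = 0.9659, so ∠AXP = 15°.

Therefore, the measure of angle ∠AXP = 15°.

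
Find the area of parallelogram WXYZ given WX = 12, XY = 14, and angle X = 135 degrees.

Area = 12 * 14 * sin(135°) = 168 * sqrt(2)/2 = 84*sqrt(2)

84*sqrt(2)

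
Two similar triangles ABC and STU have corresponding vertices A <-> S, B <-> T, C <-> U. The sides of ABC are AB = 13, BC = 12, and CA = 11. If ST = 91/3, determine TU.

Since the triangles are similar, the ratio of corresponding sides is constant.
Scale factor k = ST / AB = 91/3 / 13 = 7/3
TU = k * BC = 7/3 * 12 = 28

28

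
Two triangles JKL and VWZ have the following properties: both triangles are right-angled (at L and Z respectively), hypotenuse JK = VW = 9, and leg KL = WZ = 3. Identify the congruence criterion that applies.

The given information provides:
both triangles are right-angled (at L and Z respectively), hypotenuse JK = VW = 9, and leg KL = WZ = 3
This matches the HL congruence theorem.
The hypotenuse and one leg of two right triangles are equal (Hypotenuse-Leg).

HL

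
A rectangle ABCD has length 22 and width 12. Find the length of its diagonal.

d = sqrt(22^2 + 12^2) = sqrt(628) = 2*sqrt(157)

2*sqrt(157)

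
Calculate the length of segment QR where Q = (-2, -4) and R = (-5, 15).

d = sqrt((-5 - -2)^2 + (15 - -4)^2)
d = sqrt(-3^2 + 19^2)
d = sqrt(9 + 361)
d = sqrt(370)

sqrt(370)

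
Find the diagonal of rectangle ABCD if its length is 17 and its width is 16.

Using the Pythagorean theorem:
d² = 17² + 16² = 289 + 256 = 545
d = sqrt(545)

sqrt(545)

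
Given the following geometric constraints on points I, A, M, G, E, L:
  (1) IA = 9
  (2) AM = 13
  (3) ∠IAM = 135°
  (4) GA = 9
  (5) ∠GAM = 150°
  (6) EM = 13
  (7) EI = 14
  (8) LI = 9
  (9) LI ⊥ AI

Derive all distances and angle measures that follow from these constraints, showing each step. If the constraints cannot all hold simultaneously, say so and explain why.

The constraints are consistent.

Step 1: From IA = 9, AM = 13, and ∠IAM = 135°, by the law of cosines:
  IM² = IA² + AM² - 2·IA·AM·cos(135°) = 81 + 169 + 165.5 = 415.5
  IM ≈ 20.38

Step 2: From AI = 9, IL = 9, and ∠AIL = 90°, by the law of cosines:
  AL² = AI² + IL² - 2·AI·IL·cos(90°) = 81 + 81 - 0 = 162
  AL = 9·√2

Step 3: From MA = 13, AG = 9, and ∠MAG = 150°, by the law of cosines:
  MG² = MA² + AG² - 2·MA·AG·cos(150°) = 169 + 81 + 202.6 = 452.6
  MG ≈ 21.28

Step 4: From IA = 9, IM = 20.38, AM = 13, by the inverse law of cosines:
  cos(∠AIM) = (IA² + IM² - AM²) / (2·IA·IM)
  ∠AIM = 26.81°

Step 5: From IE = 14, IM = 20.38, EM = 13, by the inverse law of cosines:
  cos(∠EIM) = (IE² + IM² - EM²) / (2·IE·IM)
  ∠EIM = 39.17°

Step 6: From AI = 9, AL = 9·√2, IL = 9, by the inverse law of cosines:
  cos(∠IAL) = (AI² + AL² - IL²) / (2·AI·AL)
  ∠IAL = 45°

Step 7: From MA = 13, MG = 21.28, AG = 9, by the inverse law of cosines:
  cos(∠AMG) = (MA² + MG² - AG²) / (2·MA·MG)
  ∠AMG = 12.21°

Step 8: From MA = 13, MI = 20.38, AI = 9, by the inverse law of cosines:
  cos(∠AMI) = (MA² + MI² - AI²) / (2·MA·MI)
  ∠AMI = 18.19°

Step 9: From ME = 13, MI = 20.38, EI = 14, by the inverse law of cosines:
  cos(∠EMI) = (ME² + MI² - EI²) / (2·ME·MI)
  ∠EMI = 42.86°

Step 10: From GA = 9, GM = 21.28, AM = 13, by the inverse law of cosines:
  cos(∠AGM) = (GA² + GM² - AM²) / (2·GA·GM)
  ∠AGM = 17.79°

Step 11: From EI = 14, EM = 13, IM = 20.38, by the inverse law of cosines:
  cos(∠IEM) = (EI² + EM² - IM²) / (2·EI·EM)
  ∠IEM = 97.97°

Step 12: From LA = 9·√2, LI = 9, AI = 9, by the inverse law of cosines:
  cos(∠ALI) = (LA² + LI² - AI²) / (2·LA·LI)
  ∠ALI = 45°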